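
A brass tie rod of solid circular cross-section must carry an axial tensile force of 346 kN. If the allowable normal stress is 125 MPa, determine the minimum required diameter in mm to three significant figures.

59.4 mm

Required area A ≥ P/σ_allow = 346000/125 = 2768 mm².
For a solid circular section, d ≥ √(4A/π) = 59.37 mm.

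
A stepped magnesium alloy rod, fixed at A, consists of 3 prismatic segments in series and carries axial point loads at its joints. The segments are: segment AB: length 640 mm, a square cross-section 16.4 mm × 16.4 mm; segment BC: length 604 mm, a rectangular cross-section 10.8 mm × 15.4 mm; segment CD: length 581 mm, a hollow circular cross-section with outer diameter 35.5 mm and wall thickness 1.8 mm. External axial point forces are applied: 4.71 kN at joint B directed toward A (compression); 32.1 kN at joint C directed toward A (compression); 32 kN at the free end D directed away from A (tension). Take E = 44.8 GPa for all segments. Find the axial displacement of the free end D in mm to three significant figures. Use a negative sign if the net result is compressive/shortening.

Internal axial forces (sectioning from the free end, tension +): N_CD = 32 kN, N_BC = -0.1 kN, N_AB = -4.81 kN.
A_AB = 269 mm².
A_BC = 166.3 mm².
A_CD = 190.6 mm².
δ_AB = -4810·640/(269·44800) = -0.2555 mm
δ_BC = -100·604/(166.3·44800) = -0.008106 mm
δ_CD = 32000·581/(190.6·44800) = 2.178 mm
δ = Σδ_i = 1.914 mm.

1.91 mm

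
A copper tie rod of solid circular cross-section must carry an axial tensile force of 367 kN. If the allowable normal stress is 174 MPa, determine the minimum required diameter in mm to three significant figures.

51.8 mm

Required area A ≥ P/σ_allow = 367000/174 = 2109 mm².
For a solid circular section, d ≥ √(4A/π) = 51.82 mm.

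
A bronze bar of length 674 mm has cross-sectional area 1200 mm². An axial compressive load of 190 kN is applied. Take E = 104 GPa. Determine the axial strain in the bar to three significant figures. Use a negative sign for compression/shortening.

-0.00152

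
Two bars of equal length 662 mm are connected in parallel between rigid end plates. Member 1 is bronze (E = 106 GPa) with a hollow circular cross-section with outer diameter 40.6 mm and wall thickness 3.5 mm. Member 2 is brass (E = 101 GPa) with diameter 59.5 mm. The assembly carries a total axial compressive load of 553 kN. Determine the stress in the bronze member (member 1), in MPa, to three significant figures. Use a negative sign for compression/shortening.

-181 MPa

A_1 = 407.9 mm².
A_2 = 2781 mm².
Equal strain + equilibrium ⇒ each member carries load in proportion to AE: A₁E₁ = 43240000 N, A₂E₂ = 280800000 N, ΣAE = 324100000 N.
σ₁ = P·E₁/ΣAE = -553000·106000/324100000 = -180.9 MPa.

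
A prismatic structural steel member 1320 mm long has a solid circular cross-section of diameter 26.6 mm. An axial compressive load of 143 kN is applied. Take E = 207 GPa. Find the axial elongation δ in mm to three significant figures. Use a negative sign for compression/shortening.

-1.64 mm

A = 555.7 mm².
δ_mech = NL/(AE) = -143000·1320/(555.7·207000) = -1.641 mm.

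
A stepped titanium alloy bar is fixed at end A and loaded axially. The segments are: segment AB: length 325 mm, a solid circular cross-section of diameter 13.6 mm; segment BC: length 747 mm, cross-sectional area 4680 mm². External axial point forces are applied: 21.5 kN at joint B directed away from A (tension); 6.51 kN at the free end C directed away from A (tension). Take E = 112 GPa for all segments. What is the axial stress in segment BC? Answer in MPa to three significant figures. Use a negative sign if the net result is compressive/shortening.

1.39 MPa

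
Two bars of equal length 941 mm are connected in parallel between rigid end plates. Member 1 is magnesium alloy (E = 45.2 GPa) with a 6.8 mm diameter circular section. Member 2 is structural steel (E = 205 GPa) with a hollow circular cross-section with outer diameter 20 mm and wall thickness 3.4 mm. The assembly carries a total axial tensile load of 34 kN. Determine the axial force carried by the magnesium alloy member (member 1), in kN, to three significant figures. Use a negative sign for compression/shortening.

1.47 kN

A_1 = 36.32 mm².
A_2 = 177.3 mm².
Equal strain + equilibrium ⇒ each member carries load in proportion to AE: A₁E₁ = 1642000 N, A₂E₂ = 36350000 N, ΣAE = 37990000 N.
F₁ = P·A₁E₁/ΣAE = 34000·1642000/37990000 = 1469 N.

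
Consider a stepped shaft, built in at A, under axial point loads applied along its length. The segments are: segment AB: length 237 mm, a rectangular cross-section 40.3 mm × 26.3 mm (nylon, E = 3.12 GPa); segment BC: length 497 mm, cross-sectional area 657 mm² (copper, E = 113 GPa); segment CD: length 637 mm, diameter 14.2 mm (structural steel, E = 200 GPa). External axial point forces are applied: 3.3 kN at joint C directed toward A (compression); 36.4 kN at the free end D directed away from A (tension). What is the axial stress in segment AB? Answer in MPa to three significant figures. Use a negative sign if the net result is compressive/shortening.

Internal axial forces (sectioning from the free end, tension +): N_CD = 36.4 kN, N_BC = 33.1 kN, N_AB = 33.1 kN.
A_AB = 1060 mm².
σ_AB = N_AB/A_AB = 33100/1060 = 31.23 MPa.

31.2 MPa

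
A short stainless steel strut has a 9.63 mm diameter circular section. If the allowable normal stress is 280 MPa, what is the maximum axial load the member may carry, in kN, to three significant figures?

20.4 kN

A = 72.84 mm².
P_max = σ_allow · A = 280 · 72.84 = 20390 N = 20.39 kN.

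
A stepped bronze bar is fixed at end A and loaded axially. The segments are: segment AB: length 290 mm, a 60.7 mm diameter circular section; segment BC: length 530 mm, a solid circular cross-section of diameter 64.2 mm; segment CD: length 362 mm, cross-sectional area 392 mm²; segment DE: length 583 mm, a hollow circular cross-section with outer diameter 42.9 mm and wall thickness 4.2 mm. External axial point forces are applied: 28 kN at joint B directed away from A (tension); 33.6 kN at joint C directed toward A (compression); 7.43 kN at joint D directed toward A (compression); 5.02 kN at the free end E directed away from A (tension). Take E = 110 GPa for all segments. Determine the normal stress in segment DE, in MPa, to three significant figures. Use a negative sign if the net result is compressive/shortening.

9.83 MPa

Internal axial forces (sectioning from the free end, tension +): N_DE = 5.02 kN, N_CD = -2.41 kN, N_BC = -36.01 kN, N_AB = -8.01 kN.
A_DE = 510.6 mm².
σ_DE = N_DE/A_DE = 5020/510.6 = 9.831 MPa.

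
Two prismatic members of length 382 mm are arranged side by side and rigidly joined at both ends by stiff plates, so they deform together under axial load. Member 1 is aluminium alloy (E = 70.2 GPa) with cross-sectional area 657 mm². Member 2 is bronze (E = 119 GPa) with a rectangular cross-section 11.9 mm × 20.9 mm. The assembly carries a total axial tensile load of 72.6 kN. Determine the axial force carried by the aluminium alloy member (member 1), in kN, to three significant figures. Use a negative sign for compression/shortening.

A_2 = 248.7 mm².
Equal strain + equilibrium ⇒ each member carries load in proportion to AE: A₁E₁ = 46120000 N, A₂E₂ = 29600000 N, ΣAE = 75720000 N.
F₁ = P·A₁E₁/ΣAE = 72600·46120000/75720000 = 44220 N.

44.2 kN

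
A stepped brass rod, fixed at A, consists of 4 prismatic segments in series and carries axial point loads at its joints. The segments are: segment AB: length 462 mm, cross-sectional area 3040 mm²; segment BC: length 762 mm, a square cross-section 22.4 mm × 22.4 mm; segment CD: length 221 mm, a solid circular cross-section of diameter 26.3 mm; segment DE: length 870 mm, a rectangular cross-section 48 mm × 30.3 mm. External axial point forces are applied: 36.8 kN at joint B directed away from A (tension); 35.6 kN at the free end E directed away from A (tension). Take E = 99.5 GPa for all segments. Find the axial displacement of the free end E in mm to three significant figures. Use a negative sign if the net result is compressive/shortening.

Internal axial forces (sectioning from the free end, tension +): N_DE = 35.6 kN, N_CD = 35.6 kN, N_BC = 35.6 kN, N_AB = 72.4 kN.
A_BC = 501.8 mm².
A_CD = 543.3 mm².
A_DE = 1454 mm².
δ_AB = 72400·462/(3040·99500) = 0.1106 mm
δ_BC = 35600·762/(501.8·99500) = 0.5434 mm
δ_CD = 35600·221/(543.3·99500) = 0.1456 mm
δ_DE = 35600·870/(1454·99500) = 0.214 mm
δ = Σδ_i = 1.014 mm.

1.01 mm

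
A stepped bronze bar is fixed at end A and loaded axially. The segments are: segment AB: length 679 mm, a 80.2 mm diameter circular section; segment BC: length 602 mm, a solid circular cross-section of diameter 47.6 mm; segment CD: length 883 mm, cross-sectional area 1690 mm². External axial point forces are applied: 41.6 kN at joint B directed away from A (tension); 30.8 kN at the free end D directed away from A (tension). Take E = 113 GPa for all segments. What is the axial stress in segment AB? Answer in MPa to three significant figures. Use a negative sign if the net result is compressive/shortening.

Internal axial forces (sectioning from the free end, tension +): N_CD = 30.8 kN, N_BC = 30.8 kN, N_AB = 72.4 kN.
A_AB = 5052 mm².
σ_AB = N_AB/A_AB = 72400/5052 = 14.33 MPa.

14.3 MPa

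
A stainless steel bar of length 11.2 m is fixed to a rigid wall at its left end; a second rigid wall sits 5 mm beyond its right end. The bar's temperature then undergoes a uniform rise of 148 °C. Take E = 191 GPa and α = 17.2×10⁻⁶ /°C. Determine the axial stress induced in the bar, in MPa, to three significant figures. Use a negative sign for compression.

-401 MPa

Free thermal expansion αLΔT = 17.2e-6 · 11200 · 148 = 28.51 mm.
The walls engage after the gap closes; constrained expansion = 28.51 − 5 = 23.51 mm.
The walls impose strain ε = −(23.51)/11200 = -2.0992e-03; σ = Eε = 191000 · -2.0992e-03 = -400.9 MPa.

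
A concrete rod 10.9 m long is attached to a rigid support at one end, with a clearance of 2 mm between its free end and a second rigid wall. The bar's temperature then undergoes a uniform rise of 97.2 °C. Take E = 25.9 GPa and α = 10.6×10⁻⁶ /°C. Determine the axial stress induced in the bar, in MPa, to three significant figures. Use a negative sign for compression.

-21.9 MPa

Free thermal expansion αLΔT = 10.6e-6 · 10900 · 97.2 = 11.23 mm.
The walls engage after the gap closes; constrained expansion = 11.23 − 2 = 9.23 mm.
The walls impose strain ε = −(9.23)/10900 = -8.4683e-04; σ = Eε = 25900 · -8.4683e-04 = -21.93 MPa.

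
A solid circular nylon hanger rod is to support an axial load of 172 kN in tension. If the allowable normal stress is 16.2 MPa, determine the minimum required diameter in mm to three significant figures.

Required area A ≥ P/σ_allow = 172000/16.2 = 10620 mm².
For a solid circular section, d ≥ √(4A/π) = 116.3 mm.

116 mm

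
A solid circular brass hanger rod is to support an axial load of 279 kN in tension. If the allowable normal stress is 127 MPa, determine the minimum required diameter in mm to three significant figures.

Required area A ≥ P/σ_allow = 279000/127 = 2197 mm².
For a solid circular section, d ≥ √(4A/π) = 52.89 mm.

52.9 mm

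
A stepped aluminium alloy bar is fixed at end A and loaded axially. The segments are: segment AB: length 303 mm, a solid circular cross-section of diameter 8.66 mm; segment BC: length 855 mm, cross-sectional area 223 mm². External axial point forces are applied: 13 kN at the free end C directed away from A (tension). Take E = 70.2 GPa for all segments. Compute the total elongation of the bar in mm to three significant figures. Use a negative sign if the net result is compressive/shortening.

Internal axial forces (sectioning from the free end, tension +): N_BC = 13 kN, N_AB = 13 kN.
A_AB = 58.9 mm².
δ_AB = 13000·303/(58.9·70200) = 0.9526 mm
δ_BC = 13000·855/(223·70200) = 0.71 mm
δ = Σδ_i = 1.663 mm.

1.66 mm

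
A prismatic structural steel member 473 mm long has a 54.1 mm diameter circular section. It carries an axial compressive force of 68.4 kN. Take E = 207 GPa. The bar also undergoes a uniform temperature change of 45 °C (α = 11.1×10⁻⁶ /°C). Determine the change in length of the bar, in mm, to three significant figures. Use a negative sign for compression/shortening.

0.168 mm

A = 2299 mm².
δ_mech = NL/(AE) = -68400·473/(2299·207000) = -0.06799 mm.
δ_thermal = αLΔT = 11.1e-6·473·45 = 0.2363 mm.
δ = δ_mech + δ_thermal = 0.1683 mm.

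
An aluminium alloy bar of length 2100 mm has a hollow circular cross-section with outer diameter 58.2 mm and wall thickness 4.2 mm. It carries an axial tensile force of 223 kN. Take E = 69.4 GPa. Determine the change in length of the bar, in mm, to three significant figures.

9.47 mm

A = 712.5 mm².
δ_mech = NL/(AE) = 223000·2100/(712.5·69400) = 9.47 mm.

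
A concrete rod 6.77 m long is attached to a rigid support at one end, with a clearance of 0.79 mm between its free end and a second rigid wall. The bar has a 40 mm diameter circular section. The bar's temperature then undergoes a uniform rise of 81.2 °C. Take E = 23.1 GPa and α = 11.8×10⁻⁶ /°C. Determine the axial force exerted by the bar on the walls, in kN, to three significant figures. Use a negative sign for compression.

Free thermal expansion αLΔT = 11.8e-6 · 6770 · 81.2 = 6.487 mm.
The walls engage after the gap closes; constrained expansion = 6.487 − 0.79 = 5.697 mm.
The walls impose strain ε = −(5.697)/6770 = -8.4147e-04; σ = Eε = 23100 · -8.4147e-04 = -19.44 MPa.
Wall reaction R = σ·A = -19.44·1257 = -24430 N = -24.43 kN.

-24.4 kN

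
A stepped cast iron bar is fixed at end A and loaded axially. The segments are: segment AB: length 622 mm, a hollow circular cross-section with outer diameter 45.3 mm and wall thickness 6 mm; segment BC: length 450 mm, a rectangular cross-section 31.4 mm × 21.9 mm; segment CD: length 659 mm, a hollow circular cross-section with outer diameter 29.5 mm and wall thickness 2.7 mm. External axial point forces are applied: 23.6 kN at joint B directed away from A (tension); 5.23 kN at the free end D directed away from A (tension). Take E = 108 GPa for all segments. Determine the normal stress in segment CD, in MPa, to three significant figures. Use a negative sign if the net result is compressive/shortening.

23.0 MPa

Internal axial forces (sectioning from the free end, tension +): N_CD = 5.23 kN, N_BC = 5.23 kN, N_AB = 28.83 kN.
A_CD = 227.3 mm².
σ_CD = N_CD/A_CD = 5230/227.3 = 23.01 MPa.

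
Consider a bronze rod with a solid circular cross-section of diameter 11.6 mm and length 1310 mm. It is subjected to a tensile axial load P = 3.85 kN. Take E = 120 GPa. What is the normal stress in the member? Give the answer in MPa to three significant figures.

36.4 MPa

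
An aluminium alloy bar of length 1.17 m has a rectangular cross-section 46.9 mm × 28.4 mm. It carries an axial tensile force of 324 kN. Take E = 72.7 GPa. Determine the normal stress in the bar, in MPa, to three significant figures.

243 MPa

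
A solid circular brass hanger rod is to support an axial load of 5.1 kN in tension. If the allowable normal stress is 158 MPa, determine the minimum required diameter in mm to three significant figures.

6.41 mm

Required area A ≥ P/σ_allow = 5100/158 = 32.28 mm².
For a solid circular section, d ≥ √(4A/π) = 6.411 mm.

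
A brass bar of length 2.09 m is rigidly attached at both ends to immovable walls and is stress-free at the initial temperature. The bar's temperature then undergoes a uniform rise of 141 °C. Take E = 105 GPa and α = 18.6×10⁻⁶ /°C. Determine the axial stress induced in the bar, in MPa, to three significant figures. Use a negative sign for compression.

-275 MPa

Free thermal expansion αLΔT = 18.6e-6 · 2090 · 141 = 5.481 mm.
The walls impose strain ε = −(5.481)/2090 = -2.6226e-03; σ = Eε = 105000 · -2.6226e-03 = -275.4 MPa.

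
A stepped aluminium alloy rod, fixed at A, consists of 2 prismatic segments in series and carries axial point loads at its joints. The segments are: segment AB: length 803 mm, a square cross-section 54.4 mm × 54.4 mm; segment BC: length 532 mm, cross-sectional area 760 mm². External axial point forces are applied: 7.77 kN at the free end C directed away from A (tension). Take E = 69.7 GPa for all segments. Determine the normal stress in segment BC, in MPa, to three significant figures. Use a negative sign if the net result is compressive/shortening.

10.2 MPa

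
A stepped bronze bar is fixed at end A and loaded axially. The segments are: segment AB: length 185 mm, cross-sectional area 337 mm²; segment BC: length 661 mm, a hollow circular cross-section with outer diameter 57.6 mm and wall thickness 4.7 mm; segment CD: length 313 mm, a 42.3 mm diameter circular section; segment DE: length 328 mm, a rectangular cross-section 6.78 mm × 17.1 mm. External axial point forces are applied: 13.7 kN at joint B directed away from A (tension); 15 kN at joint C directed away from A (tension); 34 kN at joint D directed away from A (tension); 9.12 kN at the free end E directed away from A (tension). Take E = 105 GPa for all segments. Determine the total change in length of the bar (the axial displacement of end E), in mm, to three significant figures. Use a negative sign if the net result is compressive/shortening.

1.18 mm

Internal axial forces (sectioning from the free end, tension +): N_DE = 9.12 kN, N_CD = 43.12 kN, N_BC = 58.12 kN, N_AB = 71.82 kN.
A_BC = 781.1 mm².
A_CD = 1405 mm².
A_DE = 115.9 mm².
δ_AB = 71820·185/(337·105000) = 0.3755 mm
δ_BC = 58120·661/(781.1·105000) = 0.4684 mm
δ_CD = 43120·313/(1405·105000) = 0.09147 mm
δ_DE = 9120·328/(115.9·105000) = 0.2457 mm
δ = Σδ_i = 1.181 mm.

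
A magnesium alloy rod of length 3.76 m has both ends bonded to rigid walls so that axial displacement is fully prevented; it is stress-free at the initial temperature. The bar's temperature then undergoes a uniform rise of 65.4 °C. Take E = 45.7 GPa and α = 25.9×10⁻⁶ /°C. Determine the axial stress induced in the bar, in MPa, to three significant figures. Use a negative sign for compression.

Free thermal expansion αLΔT = 25.9e-6 · 3760 · 65.4 = 6.369 mm.
The walls impose strain ε = −(6.369)/3760 = -1.6939e-03; σ = Eε = 45700 · -1.6939e-03 = -77.41 MPa.

-77.4 MPa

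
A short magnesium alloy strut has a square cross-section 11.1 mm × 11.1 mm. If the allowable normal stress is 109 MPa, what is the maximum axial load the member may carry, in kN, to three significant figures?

A = 123.2 mm².
P_max = σ_allow · A = 109 · 123.2 = 13430 N = 13.43 kN.

13.4 kN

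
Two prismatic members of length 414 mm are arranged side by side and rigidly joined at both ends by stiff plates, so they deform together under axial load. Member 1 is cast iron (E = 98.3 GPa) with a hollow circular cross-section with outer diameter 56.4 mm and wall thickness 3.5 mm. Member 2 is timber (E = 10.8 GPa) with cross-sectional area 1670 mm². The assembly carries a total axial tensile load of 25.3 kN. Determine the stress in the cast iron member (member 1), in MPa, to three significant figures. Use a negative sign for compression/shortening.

33.1 MPa

A_1 = 581.7 mm².
Equal strain + equilibrium ⇒ each member carries load in proportion to AE: A₁E₁ = 57180000 N, A₂E₂ = 18040000 N, ΣAE = 75210000 N.
σ₁ = P·E₁/ΣAE = 25300·98300/75210000 = 33.07 MPa.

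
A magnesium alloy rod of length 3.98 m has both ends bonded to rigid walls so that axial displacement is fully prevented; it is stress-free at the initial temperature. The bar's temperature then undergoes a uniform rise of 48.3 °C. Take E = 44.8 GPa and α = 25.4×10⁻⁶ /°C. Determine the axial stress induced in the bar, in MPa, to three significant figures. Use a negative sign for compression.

-55.0 MPa

Free thermal expansion αLΔT = 25.4e-6 · 3980 · 48.3 = 4.883 mm.
The walls impose strain ε = −(4.883)/3980 = -1.2268e-03; σ = Eε = 44800 · -1.2268e-03 = -54.96 MPa.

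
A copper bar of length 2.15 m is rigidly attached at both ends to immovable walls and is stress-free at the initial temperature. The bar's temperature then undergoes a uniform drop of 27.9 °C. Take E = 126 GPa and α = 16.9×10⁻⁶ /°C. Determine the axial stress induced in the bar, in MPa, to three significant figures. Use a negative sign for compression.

Free thermal expansion αLΔT = 16.9e-6 · 2150 · -27.9 = -1.014 mm.
The walls impose strain ε = −(-1.014)/2150 = 4.7151e-04; σ = Eε = 126000 · 4.7151e-04 = 59.41 MPa.

59.4 MPa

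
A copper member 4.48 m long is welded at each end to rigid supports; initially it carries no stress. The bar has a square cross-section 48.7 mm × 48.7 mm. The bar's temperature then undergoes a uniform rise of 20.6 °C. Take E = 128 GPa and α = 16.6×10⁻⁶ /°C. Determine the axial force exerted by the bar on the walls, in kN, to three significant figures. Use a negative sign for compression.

Free thermal expansion αLΔT = 16.6e-6 · 4480 · 20.6 = 1.532 mm.
The walls impose strain ε = −(1.532)/4480 = -3.4196e-04; σ = Eε = 128000 · -3.4196e-04 = -43.77 MPa.
Wall reaction R = σ·A = -43.77·2372 = -103800 N = -103.8 kN.

-104 kN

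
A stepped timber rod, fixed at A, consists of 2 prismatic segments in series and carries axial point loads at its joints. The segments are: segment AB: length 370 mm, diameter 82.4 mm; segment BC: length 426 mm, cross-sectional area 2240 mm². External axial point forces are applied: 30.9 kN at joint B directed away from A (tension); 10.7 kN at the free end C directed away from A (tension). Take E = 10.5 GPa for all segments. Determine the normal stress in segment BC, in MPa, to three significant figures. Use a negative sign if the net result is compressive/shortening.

Internal axial forces (sectioning from the free end, tension +): N_BC = 10.7 kN, N_AB = 41.6 kN.
σ_BC = N_BC/A_BC = 10700/2240 = 4.777 MPa.

4.78 MPa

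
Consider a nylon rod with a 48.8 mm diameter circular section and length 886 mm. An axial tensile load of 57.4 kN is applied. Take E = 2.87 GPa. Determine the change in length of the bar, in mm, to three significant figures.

A = 1870 mm².
δ_mech = NL/(AE) = 57400·886/(1870·2870) = 9.474 mm.

9.47 mm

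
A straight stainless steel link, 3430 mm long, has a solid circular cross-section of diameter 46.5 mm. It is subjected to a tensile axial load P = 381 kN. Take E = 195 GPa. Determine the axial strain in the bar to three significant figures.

0.00115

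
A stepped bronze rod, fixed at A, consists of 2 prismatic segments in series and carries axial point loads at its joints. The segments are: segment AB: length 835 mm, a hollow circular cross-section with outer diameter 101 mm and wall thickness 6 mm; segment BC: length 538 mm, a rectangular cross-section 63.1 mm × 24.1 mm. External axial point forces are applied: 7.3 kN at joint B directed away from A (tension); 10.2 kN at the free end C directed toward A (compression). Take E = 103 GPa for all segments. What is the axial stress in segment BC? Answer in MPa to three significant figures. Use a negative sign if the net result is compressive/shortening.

Internal axial forces (sectioning from the free end, tension +): N_BC = -10.2 kN, N_AB = -2.9 kN.
A_BC = 1521 mm².
σ_BC = N_BC/A_BC = -10200/1521 = -6.707 MPa.

-6.71 MPa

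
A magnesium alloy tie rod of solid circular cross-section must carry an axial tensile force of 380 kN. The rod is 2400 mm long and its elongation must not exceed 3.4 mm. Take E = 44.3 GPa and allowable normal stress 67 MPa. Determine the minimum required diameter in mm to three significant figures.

87.8 mm

Required area A ≥ P/σ_allow = 380000/67 = 5672 mm².
For a solid circular section, d ≥ √(4A/π) = 84.98 mm.
Elongation limit: A ≥ PL/(Eδ_allow) = 380000·2400/(44300·3.4) = 6055 mm² ⇒ d ≥ 87.8 mm.
The elongation limit governs.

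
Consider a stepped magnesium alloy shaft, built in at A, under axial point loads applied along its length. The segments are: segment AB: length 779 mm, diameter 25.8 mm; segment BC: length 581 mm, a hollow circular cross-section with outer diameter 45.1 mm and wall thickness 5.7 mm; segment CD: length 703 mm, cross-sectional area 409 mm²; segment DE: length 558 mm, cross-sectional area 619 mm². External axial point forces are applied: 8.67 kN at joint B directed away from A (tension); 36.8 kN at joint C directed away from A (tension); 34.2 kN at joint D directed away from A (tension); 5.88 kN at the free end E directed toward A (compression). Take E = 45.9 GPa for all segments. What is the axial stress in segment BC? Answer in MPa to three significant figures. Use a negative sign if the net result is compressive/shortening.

92.3 MPa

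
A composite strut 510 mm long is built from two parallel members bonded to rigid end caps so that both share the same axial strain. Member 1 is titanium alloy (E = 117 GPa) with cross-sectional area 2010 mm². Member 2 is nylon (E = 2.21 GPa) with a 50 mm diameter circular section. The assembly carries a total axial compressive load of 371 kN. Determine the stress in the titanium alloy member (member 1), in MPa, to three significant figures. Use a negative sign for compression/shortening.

-181 MPa

A_2 = 1963 mm².
Equal strain + equilibrium ⇒ each member carries load in proportion to AE: A₁E₁ = 235200000 N, A₂E₂ = 4339000 N, ΣAE = 239500000 N.
σ₁ = P·E₁/ΣAE = -371000·117000/239500000 = -181.2 MPa.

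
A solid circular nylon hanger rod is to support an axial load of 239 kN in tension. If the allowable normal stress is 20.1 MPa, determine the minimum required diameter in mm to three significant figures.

123 mm

Required area A ≥ P/σ_allow = 239000/20.1 = 11890 mm².
For a solid circular section, d ≥ √(4A/π) = 123 mm.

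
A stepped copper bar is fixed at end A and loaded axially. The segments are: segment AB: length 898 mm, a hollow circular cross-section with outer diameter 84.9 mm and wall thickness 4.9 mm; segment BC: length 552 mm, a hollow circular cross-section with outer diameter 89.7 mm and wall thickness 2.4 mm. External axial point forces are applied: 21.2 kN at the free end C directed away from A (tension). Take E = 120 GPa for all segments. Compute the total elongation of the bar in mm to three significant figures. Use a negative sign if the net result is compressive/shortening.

Internal axial forces (sectioning from the free end, tension +): N_BC = 21.2 kN, N_AB = 21.2 kN.
A_AB = 1232 mm².
A_BC = 658.2 mm².
δ_AB = 21200·898/(1232·120000) = 0.1288 mm
δ_BC = 21200·552/(658.2·120000) = 0.1482 mm
δ = Σδ_i = 0.277 mm.

0.277 mm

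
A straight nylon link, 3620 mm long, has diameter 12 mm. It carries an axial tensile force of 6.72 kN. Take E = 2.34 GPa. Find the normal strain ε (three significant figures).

A = 113.1 mm².
σ = N/A = 59.42 MPa; ε = σ/E = 59.42/2340 = 2.539e-02.

0.0254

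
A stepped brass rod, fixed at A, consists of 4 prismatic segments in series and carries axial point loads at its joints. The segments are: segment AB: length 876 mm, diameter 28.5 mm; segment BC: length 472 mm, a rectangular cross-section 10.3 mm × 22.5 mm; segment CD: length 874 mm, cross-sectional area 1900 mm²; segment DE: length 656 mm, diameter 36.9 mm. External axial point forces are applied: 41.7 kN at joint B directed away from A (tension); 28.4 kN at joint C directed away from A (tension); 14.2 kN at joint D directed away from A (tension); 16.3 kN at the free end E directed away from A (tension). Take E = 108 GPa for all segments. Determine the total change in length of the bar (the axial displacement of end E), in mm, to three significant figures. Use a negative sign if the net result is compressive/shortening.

2.61 mm

Internal axial forces (sectioning from the free end, tension +): N_DE = 16.3 kN, N_CD = 30.5 kN, N_BC = 58.9 kN, N_AB = 100.6 kN.
A_AB = 637.9 mm².
A_BC = 231.8 mm².
A_DE = 1069 mm².
δ_AB = 100600·876/(637.9·108000) = 1.279 mm
δ_BC = 58900·472/(231.8·108000) = 1.111 mm
δ_CD = 30500·874/(1900·108000) = 0.1299 mm
δ_DE = 16300·656/(1069·108000) = 0.09258 mm
δ = Σδ_i = 2.612 mm.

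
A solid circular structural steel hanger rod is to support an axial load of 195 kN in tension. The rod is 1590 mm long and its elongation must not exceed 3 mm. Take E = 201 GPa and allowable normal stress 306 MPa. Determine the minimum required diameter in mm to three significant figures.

Required area A ≥ P/σ_allow = 195000/306 = 637.3 mm².
For a solid circular section, d ≥ √(4A/π) = 28.48 mm.
Elongation limit: A ≥ PL/(Eδ_allow) = 195000·1590/(201000·3) = 514.2 mm² ⇒ d ≥ 25.59 mm.
The stress limit governs.

28.5 mm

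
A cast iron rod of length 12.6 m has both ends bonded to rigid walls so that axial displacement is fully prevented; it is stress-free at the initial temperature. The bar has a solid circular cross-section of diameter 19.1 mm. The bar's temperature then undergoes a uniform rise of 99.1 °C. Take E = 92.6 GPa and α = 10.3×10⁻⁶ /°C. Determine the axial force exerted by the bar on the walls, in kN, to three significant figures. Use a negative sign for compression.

-27.1 kN

Free thermal expansion αLΔT = 10.3e-6 · 12600 · 99.1 = 12.86 mm.
The walls impose strain ε = −(12.86)/12600 = -1.0207e-03; σ = Eε = 92600 · -1.0207e-03 = -94.52 MPa.
Wall reaction R = σ·A = -94.52·286.5 = -27080 N = -27.08 kN.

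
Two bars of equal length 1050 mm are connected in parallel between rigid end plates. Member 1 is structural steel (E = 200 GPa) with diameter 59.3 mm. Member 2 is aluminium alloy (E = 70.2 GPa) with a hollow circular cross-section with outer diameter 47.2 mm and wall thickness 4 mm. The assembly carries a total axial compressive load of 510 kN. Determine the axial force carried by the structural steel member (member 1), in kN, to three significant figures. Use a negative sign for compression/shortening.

-477 kN

A_1 = 2762 mm².
A_2 = 542.9 mm².
Equal strain + equilibrium ⇒ each member carries load in proportion to AE: A₁E₁ = 552400000 N, A₂E₂ = 38110000 N, ΣAE = 590500000 N.
F₁ = P·A₁E₁/ΣAE = -510000·552400000/590500000 = -477100 N.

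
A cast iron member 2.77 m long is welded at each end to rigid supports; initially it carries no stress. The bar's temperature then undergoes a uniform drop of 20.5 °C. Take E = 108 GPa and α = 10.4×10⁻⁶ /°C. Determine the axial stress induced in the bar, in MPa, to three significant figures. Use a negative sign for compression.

23.0 MPa

Free thermal expansion αLΔT = 10.4e-6 · 2770 · -20.5 = -0.5906 mm.
The walls impose strain ε = −(-0.5906)/2770 = 2.1320e-04; σ = Eε = 108000 · 2.1320e-04 = 23.03 MPa.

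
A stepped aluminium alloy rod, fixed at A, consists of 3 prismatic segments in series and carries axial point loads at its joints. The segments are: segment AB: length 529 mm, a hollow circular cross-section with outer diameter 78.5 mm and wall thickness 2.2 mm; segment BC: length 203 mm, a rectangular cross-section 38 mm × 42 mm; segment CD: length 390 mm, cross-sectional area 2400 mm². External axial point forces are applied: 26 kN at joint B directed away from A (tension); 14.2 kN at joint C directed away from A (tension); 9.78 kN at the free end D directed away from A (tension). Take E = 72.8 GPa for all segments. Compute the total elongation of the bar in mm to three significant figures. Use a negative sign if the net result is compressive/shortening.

Internal axial forces (sectioning from the free end, tension +): N_CD = 9.78 kN, N_BC = 23.98 kN, N_AB = 49.98 kN.
A_AB = 527.3 mm².
A_BC = 1596 mm².
δ_AB = 49980·529/(527.3·72800) = 0.6887 mm
δ_BC = 23980·203/(1596·72800) = 0.0419 mm
δ_CD = 9780·390/(2400·72800) = 0.02183 mm
δ = Σδ_i = 0.7524 mm.

0.752 mm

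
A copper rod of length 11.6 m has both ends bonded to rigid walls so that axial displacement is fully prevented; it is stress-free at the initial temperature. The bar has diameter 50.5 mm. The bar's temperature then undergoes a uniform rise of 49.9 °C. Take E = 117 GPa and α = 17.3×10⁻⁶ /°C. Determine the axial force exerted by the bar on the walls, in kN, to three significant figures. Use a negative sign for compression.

-202 kN

Free thermal expansion αLΔT = 17.3e-6 · 11600 · 49.9 = 10.01 mm.
The walls impose strain ε = −(10.01)/11600 = -8.6327e-04; σ = Eε = 117000 · -8.6327e-04 = -101 MPa.
Wall reaction R = σ·A = -101·2003 = -202300 N = -202.3 kN.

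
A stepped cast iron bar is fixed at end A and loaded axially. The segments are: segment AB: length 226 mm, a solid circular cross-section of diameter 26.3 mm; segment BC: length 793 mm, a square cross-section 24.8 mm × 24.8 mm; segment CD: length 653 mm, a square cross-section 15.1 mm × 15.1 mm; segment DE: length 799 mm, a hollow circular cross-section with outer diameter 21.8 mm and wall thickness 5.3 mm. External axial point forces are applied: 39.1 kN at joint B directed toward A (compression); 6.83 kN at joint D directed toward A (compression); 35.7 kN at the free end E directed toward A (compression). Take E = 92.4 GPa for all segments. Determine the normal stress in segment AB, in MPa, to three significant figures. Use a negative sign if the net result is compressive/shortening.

-150 MPa

Internal axial forces (sectioning from the free end, tension +): N_DE = -35.7 kN, N_CD = -42.53 kN, N_BC = -42.53 kN, N_AB = -81.63 kN.
A_AB = 543.3 mm².
σ_AB = N_AB/A_AB = -81630/543.3 = -150.3 MPa.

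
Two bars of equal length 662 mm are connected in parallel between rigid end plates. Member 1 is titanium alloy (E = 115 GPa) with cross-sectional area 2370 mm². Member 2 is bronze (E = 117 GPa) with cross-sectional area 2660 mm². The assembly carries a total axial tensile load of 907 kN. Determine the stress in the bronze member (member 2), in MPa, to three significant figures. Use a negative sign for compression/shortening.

182 MPa

Equal strain + equilibrium ⇒ each member carries load in proportion to AE: A₁E₁ = 272600000 N, A₂E₂ = 311200000 N, ΣAE = 583800000 N.
σ₂ = P·E₂/ΣAE = 907000·117000/583800000 = 181.8 MPa.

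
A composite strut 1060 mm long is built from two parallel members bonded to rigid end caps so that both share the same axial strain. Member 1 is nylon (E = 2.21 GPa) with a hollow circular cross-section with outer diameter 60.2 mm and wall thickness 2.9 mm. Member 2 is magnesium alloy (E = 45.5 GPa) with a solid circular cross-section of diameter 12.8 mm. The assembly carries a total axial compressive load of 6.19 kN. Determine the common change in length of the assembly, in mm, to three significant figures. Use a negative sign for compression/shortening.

A_1 = 522 mm².
A_2 = 128.7 mm².
Equal strain + equilibrium ⇒ each member carries load in proportion to AE: A₁E₁ = 1154000 N, A₂E₂ = 5855000 N, ΣAE = 7009000 N.
δ = PL/ΣAE = -6190·1060/7009000 = -0.9362 mm.

-0.936 mm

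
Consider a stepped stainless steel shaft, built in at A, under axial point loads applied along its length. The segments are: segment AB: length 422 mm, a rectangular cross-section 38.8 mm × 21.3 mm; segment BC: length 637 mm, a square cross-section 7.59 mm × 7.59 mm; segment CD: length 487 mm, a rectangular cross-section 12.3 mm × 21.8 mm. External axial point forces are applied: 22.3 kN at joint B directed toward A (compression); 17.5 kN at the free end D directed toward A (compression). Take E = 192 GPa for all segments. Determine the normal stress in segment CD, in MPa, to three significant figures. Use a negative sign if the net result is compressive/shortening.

Internal axial forces (sectioning from the free end, tension +): N_CD = -17.5 kN, N_BC = -17.5 kN, N_AB = -39.8 kN.
A_CD = 268.1 mm².
σ_CD = N_CD/A_CD = -17500/268.1 = -65.26 MPa.

-65.3 MPa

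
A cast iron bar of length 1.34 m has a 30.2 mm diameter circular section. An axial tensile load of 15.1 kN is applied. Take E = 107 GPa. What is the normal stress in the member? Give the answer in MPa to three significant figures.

21.1 MPa

A = 716.3 mm².
σ = N/A = 15100/716.3 = 21.08 MPa.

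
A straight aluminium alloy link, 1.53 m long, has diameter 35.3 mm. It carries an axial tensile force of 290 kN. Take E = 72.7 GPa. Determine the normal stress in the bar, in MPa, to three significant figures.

296 MPa

A = 978.7 mm².
σ = N/A = 290000/978.7 = 296.3 MPa.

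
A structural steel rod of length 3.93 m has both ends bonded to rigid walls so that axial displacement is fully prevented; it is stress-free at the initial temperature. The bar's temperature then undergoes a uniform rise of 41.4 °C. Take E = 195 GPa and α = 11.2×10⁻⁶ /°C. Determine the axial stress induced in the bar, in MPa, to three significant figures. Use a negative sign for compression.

Free thermal expansion αLΔT = 11.2e-6 · 3930 · 41.4 = 1.822 mm.
The walls impose strain ε = −(1.822)/3930 = -4.6368e-04; σ = Eε = 195000 · -4.6368e-04 = -90.42 MPa.

-90.4 MPa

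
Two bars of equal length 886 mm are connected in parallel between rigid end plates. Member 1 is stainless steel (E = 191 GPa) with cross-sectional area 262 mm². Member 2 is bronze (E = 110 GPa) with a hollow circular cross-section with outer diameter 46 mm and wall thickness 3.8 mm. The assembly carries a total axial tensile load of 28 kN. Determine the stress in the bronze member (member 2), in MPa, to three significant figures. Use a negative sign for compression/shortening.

29.2 MPa

A_2 = 503.8 mm².
Equal strain + equilibrium ⇒ each member carries load in proportion to AE: A₁E₁ = 50040000 N, A₂E₂ = 55420000 N, ΣAE = 105500000 N.
σ₂ = P·E₂/ΣAE = 28000·110000/105500000 = 29.21 MPa.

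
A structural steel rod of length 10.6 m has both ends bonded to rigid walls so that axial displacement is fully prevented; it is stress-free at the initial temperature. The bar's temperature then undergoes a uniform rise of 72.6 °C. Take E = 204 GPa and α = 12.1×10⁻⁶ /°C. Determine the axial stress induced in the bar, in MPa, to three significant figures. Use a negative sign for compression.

Free thermal expansion αLΔT = 12.1e-6 · 10600 · 72.6 = 9.312 mm.
The walls impose strain ε = −(9.312)/10600 = -8.7846e-04; σ = Eε = 204000 · -8.7846e-04 = -179.2 MPa.

-179 MPa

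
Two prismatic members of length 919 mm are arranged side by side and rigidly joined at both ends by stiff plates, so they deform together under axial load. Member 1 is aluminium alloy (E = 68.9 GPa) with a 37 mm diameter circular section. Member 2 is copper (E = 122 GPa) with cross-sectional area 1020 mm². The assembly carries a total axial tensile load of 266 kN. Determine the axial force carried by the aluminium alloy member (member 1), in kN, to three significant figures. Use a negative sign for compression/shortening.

99.3 kN

A_1 = 1075 mm².
Equal strain + equilibrium ⇒ each member carries load in proportion to AE: A₁E₁ = 74080000 N, A₂E₂ = 124400000 N, ΣAE = 198500000 N.
F₁ = P·A₁E₁/ΣAE = 266000·74080000/198500000 = 99260 N.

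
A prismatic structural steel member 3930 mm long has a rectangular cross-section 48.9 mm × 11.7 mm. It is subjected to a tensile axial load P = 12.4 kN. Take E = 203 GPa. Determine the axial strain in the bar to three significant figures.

A = 572.1 mm².
σ = N/A = 21.67 MPa; ε = σ/E = 21.67/203000 = 1.068e-04.

1.07e-04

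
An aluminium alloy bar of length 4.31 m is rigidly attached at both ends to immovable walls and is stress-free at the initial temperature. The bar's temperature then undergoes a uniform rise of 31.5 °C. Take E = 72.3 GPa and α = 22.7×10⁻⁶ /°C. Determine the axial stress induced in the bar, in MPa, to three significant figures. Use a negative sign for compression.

-51.7 MPa

Free thermal expansion αLΔT = 22.7e-6 · 4310 · 31.5 = 3.082 mm.
The walls impose strain ε = −(3.082)/4310 = -7.1505e-04; σ = Eε = 72300 · -7.1505e-04 = -51.7 MPa.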